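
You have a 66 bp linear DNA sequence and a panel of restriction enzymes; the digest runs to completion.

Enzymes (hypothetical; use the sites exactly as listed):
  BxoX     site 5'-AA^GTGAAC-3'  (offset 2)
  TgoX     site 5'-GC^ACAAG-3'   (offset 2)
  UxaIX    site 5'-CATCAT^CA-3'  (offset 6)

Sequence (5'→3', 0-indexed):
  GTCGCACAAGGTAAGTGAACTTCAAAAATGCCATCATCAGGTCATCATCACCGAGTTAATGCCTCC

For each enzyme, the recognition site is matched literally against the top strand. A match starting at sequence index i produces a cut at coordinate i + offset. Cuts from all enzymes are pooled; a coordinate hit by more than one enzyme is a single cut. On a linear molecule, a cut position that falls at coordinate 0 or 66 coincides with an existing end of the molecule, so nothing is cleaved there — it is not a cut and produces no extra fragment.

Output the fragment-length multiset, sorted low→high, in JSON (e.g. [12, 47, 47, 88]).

[5,9,11,18,23]

Site scan:
  BxoX (AAGTGAAC, off=2): starts [12] → cuts [14]
  TgoX (GCACAAG, off=2): starts [3] → cuts [5]
  UxaIX (CATCATCA, off=6): starts [31, 42] → cuts [37, 48]

All cut coordinates (distinct, sorted): [5, 14, 37, 48]

Fragments:
  [0,5): 5 bp
  [5,14): 9 bp
  [14,37): 23 bp
  [37,48): 11 bp
  [48,66): 18 bp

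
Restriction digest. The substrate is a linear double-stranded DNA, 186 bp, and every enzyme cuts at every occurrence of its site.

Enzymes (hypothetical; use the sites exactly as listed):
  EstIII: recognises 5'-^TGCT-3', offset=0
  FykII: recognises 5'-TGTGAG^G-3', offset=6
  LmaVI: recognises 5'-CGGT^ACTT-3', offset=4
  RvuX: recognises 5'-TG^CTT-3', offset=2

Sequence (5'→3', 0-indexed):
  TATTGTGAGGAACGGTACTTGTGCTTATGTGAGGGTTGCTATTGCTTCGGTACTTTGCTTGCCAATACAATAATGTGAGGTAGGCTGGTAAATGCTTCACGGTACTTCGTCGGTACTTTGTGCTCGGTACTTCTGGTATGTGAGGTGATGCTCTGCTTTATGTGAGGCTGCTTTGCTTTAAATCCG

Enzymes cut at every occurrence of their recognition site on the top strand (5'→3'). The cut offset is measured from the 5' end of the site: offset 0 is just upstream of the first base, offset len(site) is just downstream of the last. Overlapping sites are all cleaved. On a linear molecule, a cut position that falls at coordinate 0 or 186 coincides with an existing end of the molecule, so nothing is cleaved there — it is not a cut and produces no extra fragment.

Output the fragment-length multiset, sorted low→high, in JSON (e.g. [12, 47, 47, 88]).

Scan for sites:
  EstIII (TGCT, off=0): starts [21, 36, 42, 55, 92, 120, 148, 153, 168, 173] → cuts [21, 36, 42, 55, 92, 120, 148, 153, 168, 173]
  FykII (TGTGAGG, off=6): starts [3, 27, 73, 138, 160] → cuts [9, 33, 79, 144, 166]
  LmaVI (CGGTACTT, off=4): starts [12, 47, 99, 110, 124] → cuts [16, 51, 103, 114, 128]
  RvuX (TGCTT, off=2): starts [21, 42, 55, 92, 153, 168, 173] → cuts [23, 44, 57, 94, 155, 170, 175]

All cut coordinates (distinct, sorted): [9, 16, 21, 23, 33, 36, 42, 44, 51, 55, 57, 79, 92, 94, 103, 114, 120, 128, 144, 148, 153, 155, 166, 168, 170, 173, 175]

Fragments:
  [0,9): 9 bp
  [9,16): 7 bp
  [16,21): 5 bp
  [21,23): 2 bp
  [23,33): 10 bp
  [33,36): 3 bp
  [36,42): 6 bp
  [42,44): 2 bp
  [44,51): 7 bp
  [51,55): 4 bp
  [55,57): 2 bp
  [57,79): 22 bp
  [79,92): 13 bp
  [92,94): 2 bp
  [94,103): 9 bp
  [103,114): 11 bp
  [114,120): 6 bp
  [120,128): 8 bp
  [128,144): 16 bp
  [144,148): 4 bp
  [148,153): 5 bp
  [153,155): 2 bp
  [155,166): 11 bp
  [166,168): 2 bp
  [168,170): 2 bp
  [170,173): 3 bp
  [173,175): 2 bp
  [175,186): 11 bp

[2,2,2,2,2,2,2,2,3,3,4,4,5,5,6,6,7,7,8,9,9,10,11,11,11,13,16,22]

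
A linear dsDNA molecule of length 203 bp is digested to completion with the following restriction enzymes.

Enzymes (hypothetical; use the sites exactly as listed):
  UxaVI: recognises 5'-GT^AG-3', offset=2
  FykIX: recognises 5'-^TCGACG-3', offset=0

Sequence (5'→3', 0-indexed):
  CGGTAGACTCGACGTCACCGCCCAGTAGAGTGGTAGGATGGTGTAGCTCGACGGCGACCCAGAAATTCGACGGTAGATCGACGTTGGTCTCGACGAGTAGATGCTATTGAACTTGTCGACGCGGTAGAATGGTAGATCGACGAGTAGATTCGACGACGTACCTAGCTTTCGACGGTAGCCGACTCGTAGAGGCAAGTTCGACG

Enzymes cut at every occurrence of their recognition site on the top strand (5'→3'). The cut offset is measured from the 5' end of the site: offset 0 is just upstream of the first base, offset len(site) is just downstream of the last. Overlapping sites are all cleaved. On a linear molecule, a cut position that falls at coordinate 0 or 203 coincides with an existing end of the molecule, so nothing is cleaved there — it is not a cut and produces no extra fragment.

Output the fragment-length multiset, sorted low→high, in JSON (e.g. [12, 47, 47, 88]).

[3,3,3,4,4,4,6,8,8,8,8,9,9,10,10,10,11,12,17,18,19,19]

Scan for sites:
  UxaVI GTAG/2: at [2, 24, 32, 42, 72, 96, 123, 131, 143, 174, 185] ⇒ [4, 26, 34, 44, 74, 98, 125, 133, 145, 176, 187]
  FykIX TCGACG/0: at [8, 47, 66, 77, 89, 115, 136, 149, 168, 197] ⇒ [8, 47, 66, 77, 89, 115, 136, 149, 168, 197]

Pooled cuts: [4, 8, 26, 34, 44, 47, 66, 74, 77, 89, 98, 115, 125, 133, 136, 145, 149, 168, 176, 187, 197]

Fragment lengths:
  [0,4): 4 bp
  [4,8): 4 bp
  [8,26): 18 bp
  [26,34): 8 bp
  [34,44): 10 bp
  [44,47): 3 bp
  [47,66): 19 bp
  [66,74): 8 bp
  [74,77): 3 bp
  [77,89): 12 bp
  [89,98): 9 bp
  [98,115): 17 bp
  [115,125): 10 bp
  [125,133): 8 bp
  [133,136): 3 bp
  [136,145): 9 bp
  [145,149): 4 bp
  [149,168): 19 bp
  [168,176): 8 bp
  [176,187): 11 bp
  [187,197): 10 bp
  [197,203): 6 bp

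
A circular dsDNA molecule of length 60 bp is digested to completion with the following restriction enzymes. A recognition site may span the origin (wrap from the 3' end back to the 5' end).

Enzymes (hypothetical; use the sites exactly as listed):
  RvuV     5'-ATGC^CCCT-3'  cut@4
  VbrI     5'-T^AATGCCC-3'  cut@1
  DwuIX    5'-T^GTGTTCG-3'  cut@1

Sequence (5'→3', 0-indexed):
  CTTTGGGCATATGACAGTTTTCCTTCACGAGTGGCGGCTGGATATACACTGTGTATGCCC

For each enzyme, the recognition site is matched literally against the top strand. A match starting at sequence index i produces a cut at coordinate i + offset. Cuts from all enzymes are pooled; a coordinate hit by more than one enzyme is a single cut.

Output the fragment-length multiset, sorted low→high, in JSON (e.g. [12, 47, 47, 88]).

Site scan:
  RvuV ATGCCCCT/4: at [54] ⇒ [58]
  VbrI (TAATGCCC, off=1): no sites
  DwuIX (TGTGTTCG, off=1): no sites

All cut coordinates (distinct, sorted): [58]

Fragment lengths:
  58→58 (wrap): 60-58+58 = 60 bp

[60]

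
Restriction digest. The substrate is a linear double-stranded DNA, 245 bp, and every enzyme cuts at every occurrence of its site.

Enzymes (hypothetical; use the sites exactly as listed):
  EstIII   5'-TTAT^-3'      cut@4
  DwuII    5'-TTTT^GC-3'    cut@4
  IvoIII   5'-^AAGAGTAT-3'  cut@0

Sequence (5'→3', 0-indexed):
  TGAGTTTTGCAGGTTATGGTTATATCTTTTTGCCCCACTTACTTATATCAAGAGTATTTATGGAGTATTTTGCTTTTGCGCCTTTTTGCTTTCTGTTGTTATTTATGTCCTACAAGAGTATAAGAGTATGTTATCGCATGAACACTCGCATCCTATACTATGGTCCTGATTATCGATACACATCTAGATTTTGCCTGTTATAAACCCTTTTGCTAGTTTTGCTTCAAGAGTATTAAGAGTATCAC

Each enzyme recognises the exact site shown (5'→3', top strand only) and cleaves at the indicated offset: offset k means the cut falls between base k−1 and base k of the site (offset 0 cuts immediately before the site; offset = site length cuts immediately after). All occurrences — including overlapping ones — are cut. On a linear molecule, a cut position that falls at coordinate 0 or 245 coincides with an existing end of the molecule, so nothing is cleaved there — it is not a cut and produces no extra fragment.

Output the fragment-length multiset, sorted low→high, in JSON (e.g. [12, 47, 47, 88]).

[3,4,5,6,6,7,8,8,8,9,9,9,9,10,10,10,11,12,13,15,15,19,39]

Scan for sites:
  EstIII (TTAT, off=4): starts [13, 19, 42, 57, 98, 102, 130, 169, 197] → cuts [17, 23, 46, 61, 102, 106, 134, 173, 201]
  DwuII (TTTTGC, off=4): starts [4, 27, 67, 73, 83, 188, 207, 216] → cuts [8, 31, 71, 77, 87, 192, 211, 220]
  IvoIII (AAGAGTAT, off=0): starts [49, 113, 121, 225, 234] → cuts [49, 113, 121, 225, 234]

All cut coordinates (distinct, sorted): [8, 17, 23, 31, 46, 49, 61, 71, 77, 87, 102, 106, 113, 121, 134, 173, 192, 201, 211, 220, 225, 234]

Fragment lengths:
  [0,8): 8 bp
  [8,17): 9 bp
  [17,23): 6 bp
  [23,31): 8 bp
  [31,46): 15 bp
  [46,49): 3 bp
  [49,61): 12 bp
  [61,71): 10 bp
  [71,77): 6 bp
  [77,87): 10 bp
  [87,102): 15 bp
  [102,106): 4 bp
  [106,113): 7 bp
  [113,121): 8 bp
  [121,134): 13 bp
  [134,173): 39 bp
  [173,192): 19 bp
  [192,201): 9 bp
  [201,211): 10 bp
  [211,220): 9 bp
  [220,225): 5 bp
  [225,234): 9 bp
  [234,245): 11 bp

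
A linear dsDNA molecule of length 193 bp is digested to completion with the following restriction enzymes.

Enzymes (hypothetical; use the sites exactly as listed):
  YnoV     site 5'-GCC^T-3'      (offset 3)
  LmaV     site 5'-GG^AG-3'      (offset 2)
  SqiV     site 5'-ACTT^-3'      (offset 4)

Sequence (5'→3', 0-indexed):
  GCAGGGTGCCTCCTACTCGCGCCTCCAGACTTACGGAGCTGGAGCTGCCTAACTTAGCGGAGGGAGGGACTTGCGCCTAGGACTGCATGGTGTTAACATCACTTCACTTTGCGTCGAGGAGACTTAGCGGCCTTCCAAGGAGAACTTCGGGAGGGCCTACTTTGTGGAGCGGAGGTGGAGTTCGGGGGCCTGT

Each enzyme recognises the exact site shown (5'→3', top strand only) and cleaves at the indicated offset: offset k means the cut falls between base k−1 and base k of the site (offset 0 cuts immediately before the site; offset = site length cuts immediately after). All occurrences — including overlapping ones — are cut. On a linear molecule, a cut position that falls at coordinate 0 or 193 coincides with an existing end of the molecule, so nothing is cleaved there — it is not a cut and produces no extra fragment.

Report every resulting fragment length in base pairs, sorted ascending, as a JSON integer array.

Scan for sites:
  YnoV (GCCT, off=3): starts [7, 20, 46, 74, 129, 154, 187] → cuts [10, 23, 49, 77, 132, 157, 190]
  LmaV (GGAG, off=2): starts [34, 40, 58, 62, 117, 138, 149, 165, 170, 176] → cuts [36, 42, 60, 64, 119, 140, 151, 167, 172, 178]
  SqiV (ACTT, off=4): starts [28, 51, 68, 100, 105, 121, 143, 158] → cuts [32, 55, 72, 104, 109, 125, 147, 162]

Pooled cuts: [10, 23, 32, 36, 42, 49, 55, 60, 64, 72, 77, 104, 109, 119, 125, 132, 140, 147, 151, 157, 162, 167, 172, 178, 190]

Fragments:
  [0,10): 10 bp
  [10,23): 13 bp
  [23,32): 9 bp
  [32,36): 4 bp
  [36,42): 6 bp
  [42,49): 7 bp
  [49,55): 6 bp
  [55,60): 5 bp
  [60,64): 4 bp
  [64,72): 8 bp
  [72,77): 5 bp
  [77,104): 27 bp
  [104,109): 5 bp
  [109,119): 10 bp
  [119,125): 6 bp
  [125,132): 7 bp
  [132,140): 8 bp
  [140,147): 7 bp
  [147,151): 4 bp
  [151,157): 6 bp
  [157,162): 5 bp
  [162,167): 5 bp
  [167,172): 5 bp
  [172,178): 6 bp
  [178,190): 12 bp
  [190,193): 3 bp

[3,4,4,4,5,5,5,5,5,5,6,6,6,6,6,7,7,7,8,8,9,10,10,12,13,27]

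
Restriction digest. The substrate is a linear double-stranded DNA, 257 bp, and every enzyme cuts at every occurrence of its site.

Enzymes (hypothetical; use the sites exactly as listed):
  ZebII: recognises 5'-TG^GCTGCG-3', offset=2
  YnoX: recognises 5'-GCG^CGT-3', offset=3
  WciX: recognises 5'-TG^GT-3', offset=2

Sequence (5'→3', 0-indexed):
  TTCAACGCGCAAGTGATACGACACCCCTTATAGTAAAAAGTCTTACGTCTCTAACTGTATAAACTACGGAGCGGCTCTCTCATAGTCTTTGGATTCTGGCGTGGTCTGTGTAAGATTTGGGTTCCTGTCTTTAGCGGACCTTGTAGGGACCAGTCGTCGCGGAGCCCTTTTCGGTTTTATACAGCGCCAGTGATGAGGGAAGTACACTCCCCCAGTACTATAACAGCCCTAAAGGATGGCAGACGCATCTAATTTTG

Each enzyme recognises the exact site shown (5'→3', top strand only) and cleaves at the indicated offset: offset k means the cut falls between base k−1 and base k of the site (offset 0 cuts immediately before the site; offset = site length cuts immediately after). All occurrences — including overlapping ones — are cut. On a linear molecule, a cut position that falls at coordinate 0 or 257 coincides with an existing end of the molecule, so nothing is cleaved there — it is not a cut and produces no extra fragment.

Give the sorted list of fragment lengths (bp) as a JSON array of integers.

Site scan:
  ZebII (TGGCTGCG, off=2): no sites
  YnoX (GCGCGT, off=3): no sites
  WciX (TGGT, off=2): starts [101] → cuts [103]

Pooled cuts: [103]

Fragments:
  [0,103): 103 bp
  [103,257): 154 bp

[103,154]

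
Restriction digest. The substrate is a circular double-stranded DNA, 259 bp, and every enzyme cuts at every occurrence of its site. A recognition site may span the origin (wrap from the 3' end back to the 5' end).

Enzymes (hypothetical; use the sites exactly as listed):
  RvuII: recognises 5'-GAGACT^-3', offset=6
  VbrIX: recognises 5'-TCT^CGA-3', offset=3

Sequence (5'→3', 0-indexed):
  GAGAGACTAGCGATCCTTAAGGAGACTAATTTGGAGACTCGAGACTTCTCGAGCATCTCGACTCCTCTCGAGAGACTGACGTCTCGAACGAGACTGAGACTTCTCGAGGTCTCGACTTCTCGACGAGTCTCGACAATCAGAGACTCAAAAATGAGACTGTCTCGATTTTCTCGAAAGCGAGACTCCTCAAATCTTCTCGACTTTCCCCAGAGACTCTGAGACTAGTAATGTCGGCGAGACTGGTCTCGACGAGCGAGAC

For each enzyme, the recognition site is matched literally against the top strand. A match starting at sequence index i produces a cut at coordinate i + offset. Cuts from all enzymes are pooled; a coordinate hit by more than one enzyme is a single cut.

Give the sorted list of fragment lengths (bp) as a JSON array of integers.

[3,3,4,5,6,7,7,8,8,8,9,9,9,10,10,11,12,13,13,13,15,18,18,19,21]

Site scan:
  RvuII (GAGACT, off=6): starts [2, 21, 33, 40, 71, 89, 95, 139, 152, 178, 209, 217, 235] → cuts [8, 27, 39, 46, 77, 95, 101, 145, 158, 184, 215, 223, 241]
  VbrIX (TCTCGA, off=3): starts [46, 55, 65, 81, 101, 109, 117, 127, 159, 168, 194, 243] → cuts [49, 58, 68, 84, 104, 112, 120, 130, 162, 171, 197, 246]

Pooled cuts: [8, 27, 39, 46, 49, 58, 68, 77, 84, 95, 101, 104, 112, 120, 130, 145, 158, 162, 171, 184, 197, 215, 223, 241, 246]

Fragment lengths:
  8→27: 19 bp
  27→39: 12 bp
  39→46: 7 bp
  46→49: 3 bp
  49→58: 9 bp
  58→68: 10 bp
  68→77: 9 bp
  77→84: 7 bp
  84→95: 11 bp
  95→101: 6 bp
  101→104: 3 bp
  104→112: 8 bp
  112→120: 8 bp
  120→130: 10 bp
  130→145: 15 bp
  145→158: 13 bp
  158→162: 4 bp
  162→171: 9 bp
  171→184: 13 bp
  184→197: 13 bp
  197→215: 18 bp
  215→223: 8 bp
  223→241: 18 bp
  241→246: 5 bp
  246→8 (wrap): 259-246+8 = 21 bp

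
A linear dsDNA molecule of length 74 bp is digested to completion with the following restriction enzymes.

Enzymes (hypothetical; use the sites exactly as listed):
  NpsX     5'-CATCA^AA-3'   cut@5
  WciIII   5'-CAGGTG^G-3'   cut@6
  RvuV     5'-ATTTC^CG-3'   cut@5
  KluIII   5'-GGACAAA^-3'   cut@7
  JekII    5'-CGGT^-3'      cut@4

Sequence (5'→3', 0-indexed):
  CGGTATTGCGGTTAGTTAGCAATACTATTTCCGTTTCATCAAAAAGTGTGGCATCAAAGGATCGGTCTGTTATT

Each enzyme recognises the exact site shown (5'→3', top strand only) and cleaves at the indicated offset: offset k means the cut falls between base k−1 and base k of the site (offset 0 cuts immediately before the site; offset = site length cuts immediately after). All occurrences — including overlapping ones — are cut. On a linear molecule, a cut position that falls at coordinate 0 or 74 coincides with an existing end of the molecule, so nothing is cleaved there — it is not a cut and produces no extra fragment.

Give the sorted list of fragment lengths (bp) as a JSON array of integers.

Site scan:
  NpsX CATCAAA/5: at [36, 51] ⇒ [41, 56]
  WciIII (CAGGTGG, off=6): no sites
  RvuV ATTTCCG/5: at [26] ⇒ [31]
  KluIII (GGACAAA, off=7): no sites
  JekII CGGT/4: at [0, 8, 62] ⇒ [4, 12, 66]

Pooled cuts: [4, 12, 31, 41, 56, 66]

Fragments:
  [0,4): 4 bp
  [4,12): 8 bp
  [12,31): 19 bp
  [31,41): 10 bp
  [41,56): 15 bp
  [56,66): 10 bp
  [66,74): 8 bp

[4,8,8,10,10,15,19]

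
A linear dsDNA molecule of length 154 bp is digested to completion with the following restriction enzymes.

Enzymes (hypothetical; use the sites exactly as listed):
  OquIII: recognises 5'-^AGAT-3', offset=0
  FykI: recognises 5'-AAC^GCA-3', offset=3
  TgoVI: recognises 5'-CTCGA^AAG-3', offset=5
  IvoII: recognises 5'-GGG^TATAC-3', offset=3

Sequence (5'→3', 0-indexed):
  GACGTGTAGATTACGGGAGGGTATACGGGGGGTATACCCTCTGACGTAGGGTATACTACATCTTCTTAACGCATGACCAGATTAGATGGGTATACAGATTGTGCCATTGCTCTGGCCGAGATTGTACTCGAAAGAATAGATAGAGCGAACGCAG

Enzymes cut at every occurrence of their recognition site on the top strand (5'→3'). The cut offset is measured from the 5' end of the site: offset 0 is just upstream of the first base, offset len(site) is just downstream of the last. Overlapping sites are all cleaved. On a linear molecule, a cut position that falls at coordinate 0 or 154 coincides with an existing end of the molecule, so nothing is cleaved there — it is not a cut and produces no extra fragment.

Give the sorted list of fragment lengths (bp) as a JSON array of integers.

Scan for sites:
  OquIII (AGAT, off=0): starts [7, 78, 83, 95, 118, 137] → cuts [7, 78, 83, 95, 118, 137]
  FykI (AACGCA, off=3): starts [67, 147] → cuts [70, 150]
  TgoVI (CTCGAAAG, off=5): starts [126] → cuts [131]
  IvoII (GGGTATAC, off=3): starts [18, 29, 48, 87] → cuts [21, 32, 51, 90]

Pooled cuts: [7, 21, 32, 51, 70, 78, 83, 90, 95, 118, 131, 137, 150]

Fragment lengths:
  [0,7): 7 bp
  [7,21): 14 bp
  [21,32): 11 bp
  [32,51): 19 bp
  [51,70): 19 bp
  [70,78): 8 bp
  [78,83): 5 bp
  [83,90): 7 bp
  [90,95): 5 bp
  [95,118): 23 bp
  [118,131): 13 bp
  [131,137): 6 bp
  [137,150): 13 bp
  [150,154): 4 bp

[4,5,5,6,7,7,8,11,13,13,14,19,19,23]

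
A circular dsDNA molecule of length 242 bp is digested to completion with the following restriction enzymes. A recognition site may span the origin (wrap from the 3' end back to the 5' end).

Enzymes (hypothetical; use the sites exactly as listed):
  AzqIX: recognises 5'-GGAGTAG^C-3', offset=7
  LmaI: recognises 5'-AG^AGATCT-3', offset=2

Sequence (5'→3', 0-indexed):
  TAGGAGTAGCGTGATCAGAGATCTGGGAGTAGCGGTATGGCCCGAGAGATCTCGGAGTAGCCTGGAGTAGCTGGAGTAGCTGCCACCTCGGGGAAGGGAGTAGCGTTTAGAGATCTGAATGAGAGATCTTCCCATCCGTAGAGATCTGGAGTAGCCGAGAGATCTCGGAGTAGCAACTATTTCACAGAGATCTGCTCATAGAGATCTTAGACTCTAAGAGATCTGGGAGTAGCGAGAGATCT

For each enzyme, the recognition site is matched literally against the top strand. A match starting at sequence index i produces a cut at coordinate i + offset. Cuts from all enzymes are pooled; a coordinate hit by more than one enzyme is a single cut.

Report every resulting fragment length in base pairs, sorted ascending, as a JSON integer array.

[4,5,7,9,9,10,13,13,14,14,14,14,14,14,14,15,17,18,24]

Per-enzyme occurrences:
  AzqIX GGAGTAGC/7: at [2, 25, 53, 63, 72, 96, 147, 166, 225] ⇒ [9, 32, 60, 70, 79, 103, 154, 173, 232]
  LmaI AGAGATCT/2: at [16, 44, 108, 121, 139, 157, 185, 199, 216, 234] ⇒ [18, 46, 110, 123, 141, 159, 187, 201, 218, 236]

Pooled cuts: [9, 18, 32, 46, 60, 70, 79, 103, 110, 123, 141, 154, 159, 173, 187, 201, 218, 232, 236]

Fragments:
  9→18: 9 bp
  18→32: 14 bp
  32→46: 14 bp
  46→60: 14 bp
  60→70: 10 bp
  70→79: 9 bp
  79→103: 24 bp
  103→110: 7 bp
  110→123: 13 bp
  123→141: 18 bp
  141→154: 13 bp
  154→159: 5 bp
  159→173: 14 bp
  173→187: 14 bp
  187→201: 14 bp
  201→218: 17 bp
  218→232: 14 bp
  232→236: 4 bp
  236→9 (wrap): 242-236+9 = 15 bp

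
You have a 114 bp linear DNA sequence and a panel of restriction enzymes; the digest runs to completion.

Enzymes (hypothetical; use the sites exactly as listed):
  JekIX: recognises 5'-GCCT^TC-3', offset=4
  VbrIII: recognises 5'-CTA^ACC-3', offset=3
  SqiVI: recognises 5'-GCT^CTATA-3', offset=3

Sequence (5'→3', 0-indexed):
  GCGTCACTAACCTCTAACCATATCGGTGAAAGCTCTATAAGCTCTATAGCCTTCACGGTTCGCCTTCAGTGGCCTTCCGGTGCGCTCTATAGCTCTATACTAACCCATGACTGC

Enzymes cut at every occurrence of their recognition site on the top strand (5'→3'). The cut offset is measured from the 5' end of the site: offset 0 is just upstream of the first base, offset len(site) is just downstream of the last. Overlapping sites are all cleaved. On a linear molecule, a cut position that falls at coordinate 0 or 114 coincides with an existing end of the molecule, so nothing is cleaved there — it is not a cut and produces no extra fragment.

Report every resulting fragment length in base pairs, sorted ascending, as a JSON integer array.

Site scan:
  JekIX (GCCTTC, off=4): starts [48, 61, 71] → cuts [52, 65, 75]
  VbrIII (CTAACC, off=3): starts [6, 13, 99] → cuts [9, 16, 102]
  SqiVI (GCTCTATA, off=3): starts [31, 40, 83, 91] → cuts [34, 43, 86, 94]

Pooled cuts: [9, 16, 34, 43, 52, 65, 75, 86, 94, 102]

Fragment lengths:
  [0,9): 9 bp
  [9,16): 7 bp
  [16,34): 18 bp
  [34,43): 9 bp
  [43,52): 9 bp
  [52,65): 13 bp
  [65,75): 10 bp
  [75,86): 11 bp
  [86,94): 8 bp
  [94,102): 8 bp
  [102,114): 12 bp

[7,8,8,9,9,9,10,11,12,13,18]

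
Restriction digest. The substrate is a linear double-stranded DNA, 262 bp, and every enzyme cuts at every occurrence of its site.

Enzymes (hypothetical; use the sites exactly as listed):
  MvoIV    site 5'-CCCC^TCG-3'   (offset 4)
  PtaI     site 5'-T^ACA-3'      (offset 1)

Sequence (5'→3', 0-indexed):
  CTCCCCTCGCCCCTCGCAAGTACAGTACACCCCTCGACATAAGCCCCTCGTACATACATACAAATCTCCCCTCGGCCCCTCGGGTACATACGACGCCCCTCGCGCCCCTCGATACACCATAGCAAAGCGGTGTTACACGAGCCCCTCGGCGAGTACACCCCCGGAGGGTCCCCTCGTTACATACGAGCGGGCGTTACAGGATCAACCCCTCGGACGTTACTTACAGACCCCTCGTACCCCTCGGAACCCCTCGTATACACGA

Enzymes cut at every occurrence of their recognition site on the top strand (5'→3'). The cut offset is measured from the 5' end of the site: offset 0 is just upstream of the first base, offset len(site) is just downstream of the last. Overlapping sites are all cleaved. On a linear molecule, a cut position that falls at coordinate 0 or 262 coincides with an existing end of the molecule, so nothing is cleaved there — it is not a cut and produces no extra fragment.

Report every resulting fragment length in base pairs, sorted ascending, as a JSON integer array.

Per-enzyme occurrences:
  MvoIV CCCCTCG/4: at [2, 9, 29, 43, 67, 75, 95, 104, 141, 169, 205, 227, 236, 246] ⇒ [6, 13, 33, 47, 71, 79, 99, 108, 145, 173, 209, 231, 240, 250]
  PtaI TACA/1: at [20, 25, 50, 54, 58, 84, 112, 133, 153, 177, 194, 221, 255] ⇒ [21, 26, 51, 55, 59, 85, 113, 134, 154, 178, 195, 222, 256]

All cut coordinates (distinct, sorted): [6, 13, 21, 26, 33, 47, 51, 55, 59, 71, 79, 85, 99, 108, 113, 134, 145, 154, 173, 178, 195, 209, 222, 231, 240, 250, 256]

Fragments:
  [0,6): 6 bp
  [6,13): 7 bp
  [13,21): 8 bp
  [21,26): 5 bp
  [26,33): 7 bp
  [33,47): 14 bp
  [47,51): 4 bp
  [51,55): 4 bp
  [55,59): 4 bp
  [59,71): 12 bp
  [71,79): 8 bp
  [79,85): 6 bp
  [85,99): 14 bp
  [99,108): 9 bp
  [108,113): 5 bp
  [113,134): 21 bp
  [134,145): 11 bp
  [145,154): 9 bp
  [154,173): 19 bp
  [173,178): 5 bp
  [178,195): 17 bp
  [195,209): 14 bp
  [209,222): 13 bp
  [222,231): 9 bp
  [231,240): 9 bp
  [240,250): 10 bp
  [250,256): 6 bp
  [256,262): 6 bp

[4,4,4,5,5,5,6,6,6,6,7,7,8,8,9,9,9,9,10,11,12,13,14,14,14,17,19,21]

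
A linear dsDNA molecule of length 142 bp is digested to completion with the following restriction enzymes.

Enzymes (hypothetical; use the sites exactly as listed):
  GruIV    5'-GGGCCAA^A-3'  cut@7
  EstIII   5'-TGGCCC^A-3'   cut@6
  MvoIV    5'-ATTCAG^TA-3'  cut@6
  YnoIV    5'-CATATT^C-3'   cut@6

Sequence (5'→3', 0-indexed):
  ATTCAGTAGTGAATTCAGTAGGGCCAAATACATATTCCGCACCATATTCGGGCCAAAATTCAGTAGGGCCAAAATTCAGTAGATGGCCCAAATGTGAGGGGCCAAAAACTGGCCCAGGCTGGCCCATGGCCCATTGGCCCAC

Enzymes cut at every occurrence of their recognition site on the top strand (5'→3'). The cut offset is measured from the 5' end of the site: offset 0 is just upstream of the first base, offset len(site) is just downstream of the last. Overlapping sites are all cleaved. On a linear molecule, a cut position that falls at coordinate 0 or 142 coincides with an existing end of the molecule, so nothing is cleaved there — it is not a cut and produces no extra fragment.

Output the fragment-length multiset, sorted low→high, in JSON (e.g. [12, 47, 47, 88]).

Site scan:
  GruIV (GGGCCAAA, off=7): starts [20, 49, 65, 98] → cuts [27, 56, 72, 105]
  EstIII (TGGCCCA, off=6): starts [83, 109, 119, 126, 134] → cuts [89, 115, 125, 132, 140]
  MvoIV (ATTCAGTA, off=6): starts [0, 12, 57, 73] → cuts [6, 18, 63, 79]
  YnoIV (CATATTC, off=6): starts [30, 42] → cuts [36, 48]

All cut coordinates (distinct, sorted): [6, 18, 27, 36, 48, 56, 63, 72, 79, 89, 105, 115, 125, 132, 140]

Fragment lengths:
  [0,6): 6 bp
  [6,18): 12 bp
  [18,27): 9 bp
  [27,36): 9 bp
  [36,48): 12 bp
  [48,56): 8 bp
  [56,63): 7 bp
  [63,72): 9 bp
  [72,79): 7 bp
  [79,89): 10 bp
  [89,105): 16 bp
  [105,115): 10 bp
  [115,125): 10 bp
  [125,132): 7 bp
  [132,140): 8 bp
  [140,142): 2 bp

[2,6,7,7,7,8,8,9,9,9,10,10,10,12,12,16]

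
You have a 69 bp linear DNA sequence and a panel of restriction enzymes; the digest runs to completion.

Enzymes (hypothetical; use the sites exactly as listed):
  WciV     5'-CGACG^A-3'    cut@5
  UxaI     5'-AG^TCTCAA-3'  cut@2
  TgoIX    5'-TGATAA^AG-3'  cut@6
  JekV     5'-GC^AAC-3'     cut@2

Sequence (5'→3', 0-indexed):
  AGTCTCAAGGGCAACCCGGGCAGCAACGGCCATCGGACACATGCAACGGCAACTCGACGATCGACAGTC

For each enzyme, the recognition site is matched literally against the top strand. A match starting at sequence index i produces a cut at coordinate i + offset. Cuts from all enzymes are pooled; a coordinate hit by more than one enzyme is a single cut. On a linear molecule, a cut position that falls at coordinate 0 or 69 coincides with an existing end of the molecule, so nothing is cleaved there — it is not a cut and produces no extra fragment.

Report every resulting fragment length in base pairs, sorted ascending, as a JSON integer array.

Site scan:
  WciV (CGACGA, off=5): starts [54] → cuts [59]
  UxaI (AGTCTCAA, off=2): starts [0] → cuts [2]
  TgoIX (TGATAAAG, off=6): no sites
  JekV (GCAAC, off=2): starts [10, 22, 42, 48] → cuts [12, 24, 44, 50]

All cut coordinates (distinct, sorted): [2, 12, 24, 44, 50, 59]

Fragment lengths:
  [0,2): 2 bp
  [2,12): 10 bp
  [12,24): 12 bp
  [24,44): 20 bp
  [44,50): 6 bp
  [50,59): 9 bp
  [59,69): 10 bp

[2,6,9,10,10,12,20]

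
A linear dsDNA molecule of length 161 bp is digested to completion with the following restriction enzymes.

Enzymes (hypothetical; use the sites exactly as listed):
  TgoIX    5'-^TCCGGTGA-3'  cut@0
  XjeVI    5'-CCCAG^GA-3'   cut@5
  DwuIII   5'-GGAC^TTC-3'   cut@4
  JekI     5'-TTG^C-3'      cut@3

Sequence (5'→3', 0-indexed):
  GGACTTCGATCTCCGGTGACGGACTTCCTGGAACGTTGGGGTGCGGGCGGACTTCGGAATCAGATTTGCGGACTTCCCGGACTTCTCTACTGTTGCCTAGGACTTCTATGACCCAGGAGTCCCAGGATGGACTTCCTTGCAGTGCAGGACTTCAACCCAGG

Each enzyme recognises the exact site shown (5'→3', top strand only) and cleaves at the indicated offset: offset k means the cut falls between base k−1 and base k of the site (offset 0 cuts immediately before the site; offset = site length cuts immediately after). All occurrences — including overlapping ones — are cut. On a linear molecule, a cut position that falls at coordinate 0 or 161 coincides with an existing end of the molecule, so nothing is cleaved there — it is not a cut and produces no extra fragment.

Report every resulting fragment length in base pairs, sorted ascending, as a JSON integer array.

Scan for sites:
  TgoIX TCCGGTGA/0: at [11] ⇒ [11]
  XjeVI CCCAGGA/5: at [111, 120] ⇒ [116, 125]
  DwuIII GGACTTC/4: at [0, 20, 48, 69, 78, 99, 128, 146] ⇒ [4, 24, 52, 73, 82, 103, 132, 150]
  JekI TTGC/3: at [65, 92, 136] ⇒ [68, 95, 139]

All cut coordinates (distinct, sorted): [4, 11, 24, 52, 68, 73, 82, 95, 103, 116, 125, 132, 139, 150]

Fragment lengths:
  [0,4): 4 bp
  [4,11): 7 bp
  [11,24): 13 bp
  [24,52): 28 bp
  [52,68): 16 bp
  [68,73): 5 bp
  [73,82): 9 bp
  [82,95): 13 bp
  [95,103): 8 bp
  [103,116): 13 bp
  [116,125): 9 bp
  [125,132): 7 bp
  [132,139): 7 bp
  [139,150): 11 bp
  [150,161): 11 bp

[4,5,7,7,7,8,9,9,11,11,13,13,13,16,28]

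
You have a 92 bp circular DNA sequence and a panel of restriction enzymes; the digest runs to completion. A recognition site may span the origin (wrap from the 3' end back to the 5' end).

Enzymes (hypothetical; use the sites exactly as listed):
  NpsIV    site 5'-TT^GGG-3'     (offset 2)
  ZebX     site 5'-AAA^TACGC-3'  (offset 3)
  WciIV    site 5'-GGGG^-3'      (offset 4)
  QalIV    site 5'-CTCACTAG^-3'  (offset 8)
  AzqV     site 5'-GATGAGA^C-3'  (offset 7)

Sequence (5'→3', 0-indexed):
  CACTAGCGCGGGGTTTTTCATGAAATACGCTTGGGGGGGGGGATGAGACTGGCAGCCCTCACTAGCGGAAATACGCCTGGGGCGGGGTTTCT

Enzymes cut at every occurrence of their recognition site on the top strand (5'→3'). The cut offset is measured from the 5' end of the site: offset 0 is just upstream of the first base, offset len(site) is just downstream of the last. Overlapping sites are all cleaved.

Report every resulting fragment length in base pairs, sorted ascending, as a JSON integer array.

Site scan:
  NpsIV TTGGG/2: at [30] ⇒ [32]
  ZebX AAATACGC/3: at [22, 68] ⇒ [25, 71]
  WciIV GGGG/4: at [9, 32, 33, 34, 35, 36, 37, 38, 78, 83] ⇒ [13, 36, 37, 38, 39, 40, 41, 42, 82, 87]
  QalIV CTCACTAG/8: at [57, 90] ⇒ [6, 65]
  AzqV GATGAGAC/7: at [41] ⇒ [48]

Pooled cuts: [6, 13, 25, 32, 36, 37, 38, 39, 40, 41, 42, 48, 65, 71, 82, 87]

Fragment lengths:
  6→13: 7 bp
  13→25: 12 bp
  25→32: 7 bp
  32→36: 4 bp
  36→37: 1 bp
  37→38: 1 bp
  38→39: 1 bp
  39→40: 1 bp
  40→41: 1 bp
  41→42: 1 bp
  42→48: 6 bp
  48→65: 17 bp
  65→71: 6 bp
  71→82: 11 bp
  82→87: 5 bp
  87→6 (wrap): 92-87+6 = 11 bp

[1,1,1,1,1,1,4,5,6,6,7,7,11,11,12,17]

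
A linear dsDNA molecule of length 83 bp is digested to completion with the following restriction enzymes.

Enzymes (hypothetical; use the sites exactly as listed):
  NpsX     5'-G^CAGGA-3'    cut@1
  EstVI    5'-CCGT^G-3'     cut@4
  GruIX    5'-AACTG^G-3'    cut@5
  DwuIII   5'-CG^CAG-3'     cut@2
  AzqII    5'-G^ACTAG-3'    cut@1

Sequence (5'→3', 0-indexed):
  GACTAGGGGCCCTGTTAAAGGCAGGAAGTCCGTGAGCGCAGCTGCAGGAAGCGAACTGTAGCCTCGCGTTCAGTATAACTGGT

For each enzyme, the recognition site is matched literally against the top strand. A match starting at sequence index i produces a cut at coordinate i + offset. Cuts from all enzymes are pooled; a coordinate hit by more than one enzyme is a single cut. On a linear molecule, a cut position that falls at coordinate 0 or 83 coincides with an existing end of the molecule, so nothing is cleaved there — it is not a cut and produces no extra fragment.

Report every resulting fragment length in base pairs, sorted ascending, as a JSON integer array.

Scan for sites:
  NpsX (GCAGGA, off=1): starts [20, 43] → cuts [21, 44]
  EstVI (CCGTG, off=4): starts [29] → cuts [33]
  GruIX (AACTGG, off=5): starts [76] → cuts [81]
  DwuIII (CGCAG, off=2): starts [36] → cuts [38]
  AzqII (GACTAG, off=1): starts [0] → cuts [1]

Pooled cuts: [1, 21, 33, 38, 44, 81]

Fragments:
  [0,1): 1 bp
  [1,21): 20 bp
  [21,33): 12 bp
  [33,38): 5 bp
  [38,44): 6 bp
  [44,81): 37 bp
  [81,83): 2 bp

[1,2,5,6,12,20,37]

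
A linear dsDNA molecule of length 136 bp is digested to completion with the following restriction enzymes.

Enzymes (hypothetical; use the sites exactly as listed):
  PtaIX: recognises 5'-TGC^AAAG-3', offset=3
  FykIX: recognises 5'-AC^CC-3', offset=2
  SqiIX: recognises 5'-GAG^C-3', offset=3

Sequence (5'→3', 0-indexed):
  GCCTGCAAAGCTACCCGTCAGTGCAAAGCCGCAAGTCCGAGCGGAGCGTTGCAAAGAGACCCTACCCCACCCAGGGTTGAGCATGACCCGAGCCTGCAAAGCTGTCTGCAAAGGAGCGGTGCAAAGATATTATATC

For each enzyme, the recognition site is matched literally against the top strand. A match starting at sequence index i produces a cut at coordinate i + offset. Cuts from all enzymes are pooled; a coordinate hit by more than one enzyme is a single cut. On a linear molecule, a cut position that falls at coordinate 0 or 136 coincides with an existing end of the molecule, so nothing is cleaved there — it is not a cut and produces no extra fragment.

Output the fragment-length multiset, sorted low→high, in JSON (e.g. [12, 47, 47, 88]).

Scan for sites:
  PtaIX TGCAAAG/3: at [3, 21, 49, 94, 106, 119] ⇒ [6, 24, 52, 97, 109, 122]
  FykIX ACCC/2: at [12, 58, 63, 68, 85] ⇒ [14, 60, 65, 70, 87]
  SqiIX GAGC/3: at [38, 43, 78, 89, 113] ⇒ [41, 46, 81, 92, 116]

Pooled cuts: [6, 14, 24, 41, 46, 52, 60, 65, 70, 81, 87, 92, 97, 109, 116, 122]

Fragments:
  [0,6): 6 bp
  [6,14): 8 bp
  [14,24): 10 bp
  [24,41): 17 bp
  [41,46): 5 bp
  [46,52): 6 bp
  [52,60): 8 bp
  [60,65): 5 bp
  [65,70): 5 bp
  [70,81): 11 bp
  [81,87): 6 bp
  [87,92): 5 bp
  [92,97): 5 bp
  [97,109): 12 bp
  [109,116): 7 bp
  [116,122): 6 bp
  [122,136): 14 bp

[5,5,5,5,5,6,6,6,6,7,8,8,10,11,12,14,17]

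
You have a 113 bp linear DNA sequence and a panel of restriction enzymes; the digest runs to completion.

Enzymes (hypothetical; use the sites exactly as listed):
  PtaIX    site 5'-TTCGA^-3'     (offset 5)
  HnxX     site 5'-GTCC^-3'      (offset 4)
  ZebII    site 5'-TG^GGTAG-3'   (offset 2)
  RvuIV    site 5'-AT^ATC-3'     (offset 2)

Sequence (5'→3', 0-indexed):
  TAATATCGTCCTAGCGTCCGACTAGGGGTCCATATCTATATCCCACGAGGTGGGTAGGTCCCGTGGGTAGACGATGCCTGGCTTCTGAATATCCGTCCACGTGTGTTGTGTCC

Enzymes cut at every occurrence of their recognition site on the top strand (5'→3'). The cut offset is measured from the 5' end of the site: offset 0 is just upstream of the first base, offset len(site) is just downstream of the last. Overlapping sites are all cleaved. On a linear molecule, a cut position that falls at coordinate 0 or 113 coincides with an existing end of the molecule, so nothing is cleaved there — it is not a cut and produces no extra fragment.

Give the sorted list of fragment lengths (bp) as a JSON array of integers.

[2,4,4,6,7,8,8,9,12,13,15,25]

Scan for sites:
  PtaIX (TTCGA, off=5): no sites
  HnxX GTCC/4: at [7, 15, 27, 57, 94, 109] ⇒ [11, 19, 31, 61, 98] (position 113 is a terminus of the linear molecule — no cut)
  ZebII TGGGTAG/2: at [50, 63] ⇒ [52, 65]
  RvuIV ATATC/2: at [2, 31, 37, 88] ⇒ [4, 33, 39, 90]

Pooled cuts: [4, 11, 19, 31, 33, 39, 52, 61, 65, 90, 98]

Fragments:
  [0,4): 4 bp
  [4,11): 7 bp
  [11,19): 8 bp
  [19,31): 12 bp
  [31,33): 2 bp
  [33,39): 6 bp
  [39,52): 13 bp
  [52,61): 9 bp
  [61,65): 4 bp
  [65,90): 25 bp
  [90,98): 8 bp
  [98,113): 15 bp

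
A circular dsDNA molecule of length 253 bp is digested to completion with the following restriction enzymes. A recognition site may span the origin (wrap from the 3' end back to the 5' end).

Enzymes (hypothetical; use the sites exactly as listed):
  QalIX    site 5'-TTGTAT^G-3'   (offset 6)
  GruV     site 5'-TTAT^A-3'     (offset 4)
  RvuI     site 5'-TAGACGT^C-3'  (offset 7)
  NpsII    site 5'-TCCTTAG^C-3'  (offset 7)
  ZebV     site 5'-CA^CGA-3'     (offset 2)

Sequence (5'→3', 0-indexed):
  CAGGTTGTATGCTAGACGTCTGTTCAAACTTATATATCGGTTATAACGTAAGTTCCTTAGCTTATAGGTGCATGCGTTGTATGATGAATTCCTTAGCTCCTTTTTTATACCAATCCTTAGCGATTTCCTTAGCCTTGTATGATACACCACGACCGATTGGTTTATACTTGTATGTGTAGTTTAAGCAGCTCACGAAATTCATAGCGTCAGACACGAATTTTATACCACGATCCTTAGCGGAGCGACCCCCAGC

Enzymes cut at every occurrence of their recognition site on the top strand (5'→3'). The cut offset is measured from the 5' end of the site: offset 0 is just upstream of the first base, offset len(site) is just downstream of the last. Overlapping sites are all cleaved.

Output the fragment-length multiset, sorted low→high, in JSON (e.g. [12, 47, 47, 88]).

[4,5,8,8,9,9,10,10,11,12,12,12,14,14,16,16,17,19,21,26]

Site scan:
  QalIX (TTGTATG, off=6): starts [4, 76, 134, 167] → cuts [10, 82, 140, 173]
  GruV (TTATA, off=4): starts [29, 40, 61, 104, 161, 219] → cuts [33, 44, 65, 108, 165, 223]
  RvuI (TAGACGTC, off=7): starts [12] → cuts [19]
  NpsII (TCCTTAGC, off=7): starts [53, 89, 113, 125, 230] → cuts [60, 96, 120, 132, 237]
  ZebV (CACGA, off=2): starts [147, 190, 211, 225] → cuts [149, 192, 213, 227]

All cut coordinates (distinct, sorted): [10, 19, 33, 44, 60, 65, 82, 96, 108, 120, 132, 140, 149, 165, 173, 192, 213, 223, 227, 237]

Fragments:
  10→19: 9 bp
  19→33: 14 bp
  33→44: 11 bp
  44→60: 16 bp
  60→65: 5 bp
  65→82: 17 bp
  82→96: 14 bp
  96→108: 12 bp
  108→120: 12 bp
  120→132: 12 bp
  132→140: 8 bp
  140→149: 9 bp
  149→165: 16 bp
  165→173: 8 bp
  173→192: 19 bp
  192→213: 21 bp
  213→223: 10 bp
  223→227: 4 bp
  227→237: 10 bp
  237→10 (wrap): 253-237+10 = 26 bp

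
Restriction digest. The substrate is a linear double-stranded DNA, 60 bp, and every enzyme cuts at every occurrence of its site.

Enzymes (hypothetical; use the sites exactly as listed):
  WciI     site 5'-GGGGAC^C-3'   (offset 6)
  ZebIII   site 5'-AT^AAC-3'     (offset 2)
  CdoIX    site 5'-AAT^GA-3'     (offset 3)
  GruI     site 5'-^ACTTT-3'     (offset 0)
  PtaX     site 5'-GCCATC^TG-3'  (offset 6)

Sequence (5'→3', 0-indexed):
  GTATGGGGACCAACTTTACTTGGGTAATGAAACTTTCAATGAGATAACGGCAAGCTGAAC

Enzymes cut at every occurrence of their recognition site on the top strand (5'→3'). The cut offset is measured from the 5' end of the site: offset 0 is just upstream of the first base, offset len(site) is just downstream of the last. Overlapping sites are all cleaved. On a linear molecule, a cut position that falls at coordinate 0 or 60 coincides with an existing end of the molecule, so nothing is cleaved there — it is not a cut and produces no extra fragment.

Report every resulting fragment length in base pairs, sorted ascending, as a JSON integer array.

[2,3,5,9,10,15,16]

Site scan:
  WciI (GGGGACC, off=6): starts [4] → cuts [10]
  ZebIII (ATAAC, off=2): starts [43] → cuts [45]
  CdoIX (AATGA, off=3): starts [25, 37] → cuts [28, 40]
  GruI (ACTTT, off=0): starts [12, 31] → cuts [12, 31]
  PtaX (GCCATCTG, off=6): no sites

All cut coordinates (distinct, sorted): [10, 12, 28, 31, 40, 45]

Fragments:
  [0,10): 10 bp
  [10,12): 2 bp
  [12,28): 16 bp
  [28,31): 3 bp
  [31,40): 9 bp
  [40,45): 5 bp
  [45,60): 15 bp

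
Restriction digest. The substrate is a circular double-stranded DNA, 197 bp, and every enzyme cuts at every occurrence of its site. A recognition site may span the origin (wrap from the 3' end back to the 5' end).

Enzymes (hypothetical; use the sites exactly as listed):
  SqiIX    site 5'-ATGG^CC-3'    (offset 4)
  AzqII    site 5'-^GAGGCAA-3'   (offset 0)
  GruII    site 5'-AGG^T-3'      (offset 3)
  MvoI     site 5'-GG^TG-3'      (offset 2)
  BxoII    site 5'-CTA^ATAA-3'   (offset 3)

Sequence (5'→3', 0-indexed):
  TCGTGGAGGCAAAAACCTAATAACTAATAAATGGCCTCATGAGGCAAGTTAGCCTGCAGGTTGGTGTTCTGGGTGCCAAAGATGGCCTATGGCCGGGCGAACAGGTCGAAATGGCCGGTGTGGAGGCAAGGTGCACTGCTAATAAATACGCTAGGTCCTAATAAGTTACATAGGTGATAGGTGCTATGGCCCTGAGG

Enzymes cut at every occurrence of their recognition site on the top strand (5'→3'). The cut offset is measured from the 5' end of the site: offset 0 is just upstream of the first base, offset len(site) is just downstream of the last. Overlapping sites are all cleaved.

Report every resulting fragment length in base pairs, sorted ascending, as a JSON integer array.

[4,4,4,5,5,6,7,7,7,8,8,8,9,9,9,10,12,13,14,14,14,20]

Scan for sites:
  SqiIX (ATGGCC, off=4): starts [30, 81, 88, 110, 185] → cuts [34, 85, 92, 114, 189]
  AzqII (GAGGCAA, off=0): starts [5, 40, 122] → cuts [5, 40, 122]
  GruII (AGGT, off=3): starts [57, 102, 128, 152, 171, 178, 194] → cuts [0, 60, 105, 131, 155, 174, 181]
  MvoI (GGTG, off=2): starts [62, 71, 116, 129, 172, 179] → cuts [64, 73, 118, 131, 174, 181]
  BxoII (CTAATAA, off=3): starts [16, 23, 138, 157] → cuts [19, 26, 141, 160]

All cut coordinates (distinct, sorted): [0, 5, 19, 26, 34, 40, 60, 64, 73, 85, 92, 105, 114, 118, 122, 131, 141, 155, 160, 174, 181, 189]

Fragments:
  0→5: 5 bp
  5→19: 14 bp
  19→26: 7 bp
  26→34: 8 bp
  34→40: 6 bp
  40→60: 20 bp
  60→64: 4 bp
  64→73: 9 bp
  73→85: 12 bp
  85→92: 7 bp
  92→105: 13 bp
  105→114: 9 bp
  114→118: 4 bp
  118→122: 4 bp
  122→131: 9 bp
  131→141: 10 bp
  141→155: 14 bp
  155→160: 5 bp
  160→174: 14 bp
  174→181: 7 bp
  181→189: 8 bp
  189→0 (wrap): 197-189+0 = 8 bp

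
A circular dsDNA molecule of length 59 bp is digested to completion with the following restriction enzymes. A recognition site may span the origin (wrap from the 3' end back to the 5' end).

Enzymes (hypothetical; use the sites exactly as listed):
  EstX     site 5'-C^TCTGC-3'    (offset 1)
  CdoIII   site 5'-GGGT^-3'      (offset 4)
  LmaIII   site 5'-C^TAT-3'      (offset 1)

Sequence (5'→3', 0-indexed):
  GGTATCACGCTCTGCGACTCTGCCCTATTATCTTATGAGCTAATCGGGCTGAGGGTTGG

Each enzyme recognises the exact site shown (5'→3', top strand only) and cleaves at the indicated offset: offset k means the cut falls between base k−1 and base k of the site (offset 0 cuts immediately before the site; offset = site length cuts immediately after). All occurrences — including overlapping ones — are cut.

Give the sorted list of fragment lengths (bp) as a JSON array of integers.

Scan for sites:
  EstX CTCTGC/1: at [9, 17] ⇒ [10, 18]
  CdoIII GGGT/4: at [52, 58] ⇒ [3, 56]
  LmaIII CTAT/1: at [24] ⇒ [25]

Pooled cuts: [3, 10, 18, 25, 56]

Fragments:
  3→10: 7 bp
  10→18: 8 bp
  18→25: 7 bp
  25→56: 31 bp
  56→3 (wrap): 59-56+3 = 6 bp

[6,7,7,8,31]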